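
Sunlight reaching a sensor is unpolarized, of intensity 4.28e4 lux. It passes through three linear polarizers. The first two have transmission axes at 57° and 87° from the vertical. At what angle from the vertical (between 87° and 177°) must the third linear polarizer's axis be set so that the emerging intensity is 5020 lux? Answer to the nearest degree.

Unpolarized light through the first polarizer → I₁ = ½ I₀, now polarized at 57°.
I₂ = I₁ cos²(87° − 57°) = 0.5 I₀ · cos²(30°) = 0.375 I₀.
Target fraction: 5020 / 4.28e4 lux = 0.1173 of I₀.
Need I₃/I₀ = 0.1173, so cos²(θ − 87°) = 0.1173 / 0.375 = 0.3128.
θ − 87° = arccos(√0.3128) = 56.0°, giving θ ≈ 87 + 56.0 = 143.0°.

θ ≈ 143°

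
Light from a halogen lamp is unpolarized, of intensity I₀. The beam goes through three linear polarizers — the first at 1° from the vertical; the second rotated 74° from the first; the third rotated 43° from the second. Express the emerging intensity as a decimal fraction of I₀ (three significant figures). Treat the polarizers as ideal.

Unpolarized light through the first polarizer → I₁ = ½ I₀, now polarized at 1°.
I₂ = I₁ cos²(74°) = 0.5 · 0.07598 I₀ = 0.03799 I₀.
I₃ = I₂ cos²(43°) = 0.03799 · 0.5349 I₀ = 0.02032 I₀.
Transmitted fraction = 0.02032.

≈ 0.0203 I₀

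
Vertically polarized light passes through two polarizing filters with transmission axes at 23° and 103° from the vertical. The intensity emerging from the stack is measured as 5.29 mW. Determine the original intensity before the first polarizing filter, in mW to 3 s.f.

I₁ = I₀ cos²(23° − 0°) = I₀ cos²(23°) = 0.8473 I₀.
I₂ = I₁ cos²(103° − 23°) = 0.8473 I₀ · cos²(80°) = 0.02555 I₀.
So 5.29 mW = 0.02555 I₀, giving I₀ = 5.29/0.02555 = 207 mW.

I₀ ≈ 207 mW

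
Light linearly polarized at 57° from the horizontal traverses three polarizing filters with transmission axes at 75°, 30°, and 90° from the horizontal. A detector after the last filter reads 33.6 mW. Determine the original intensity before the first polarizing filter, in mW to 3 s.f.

I₀ ≈ 297 mW

By Malus's law, I₁ = I₀ cos²(75° − 57°) = I₀ cos²(18°) = 0.9045 I₀.
I₂ = I₁ cos²(30° − 75°) = 0.9045 I₀ · cos²(45°) = 0.4523 I₀.
I₃ = I₂ cos²(90° − 30°) = 0.4523 I₀ · cos²(60°) = 0.1131 I₀.
So 33.6 mW = 0.1131 I₀, giving I₀ = 33.6/0.1131 = 297.2 mW.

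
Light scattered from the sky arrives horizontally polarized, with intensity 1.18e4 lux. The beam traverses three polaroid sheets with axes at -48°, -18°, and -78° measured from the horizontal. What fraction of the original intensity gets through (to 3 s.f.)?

I₁ = 1.18e4 lux · cos²(48°) = 5283 lux.
I₂ = I₁ · cos²(30°) = 5283 · 0.75 = 3962 lux.
I₃ = I₂ · cos²(60°) = 3962 · 0.25 = 990.6 lux.
Transmitted fraction = 0.08395.

I/I₀ ≈ 0.0840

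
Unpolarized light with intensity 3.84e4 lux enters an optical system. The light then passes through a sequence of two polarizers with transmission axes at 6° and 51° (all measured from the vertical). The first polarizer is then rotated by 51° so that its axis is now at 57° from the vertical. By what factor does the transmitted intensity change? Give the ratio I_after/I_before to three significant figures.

I_new/I_old ≈ 1.98

Before rotation:
Unpolarized light through the first polarizer → I₁ = ½ I₀, now polarized at 6°.
I₂ = I₁ cos²(51° − 6°) = 0.5 I₀ · cos²(45°) = 0.25 I₀.
After rotation:
Unpolarized light through the first polarizer → I₁ = ½ I₀, now polarized at 57°.
I₂ = I₁ cos²(51° − 57°) = 0.5 I₀ · cos²(6°) = 0.4945 I₀.
Ratio = 0.4945 / 0.25 = 1.978.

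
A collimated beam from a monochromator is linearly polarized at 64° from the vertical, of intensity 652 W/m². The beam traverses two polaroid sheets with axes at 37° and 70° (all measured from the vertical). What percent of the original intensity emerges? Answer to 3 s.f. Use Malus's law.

≈ 55.8%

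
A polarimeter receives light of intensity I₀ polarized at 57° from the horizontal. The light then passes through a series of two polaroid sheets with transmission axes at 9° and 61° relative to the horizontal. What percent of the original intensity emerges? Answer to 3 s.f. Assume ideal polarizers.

≈ 17.0%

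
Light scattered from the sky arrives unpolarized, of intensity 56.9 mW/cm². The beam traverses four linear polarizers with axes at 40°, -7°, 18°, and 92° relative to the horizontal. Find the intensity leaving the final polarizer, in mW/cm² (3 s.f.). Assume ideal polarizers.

Unpolarized light through the first polarizer → I₁ = 56.9 mW/cm²/2 = 28.45 mW/cm², polarized at 40°.
I₂ = I₁ · cos²(47°) = 28.45 · 0.4651 = 13.23 mW/cm².
I₃ = I₂ · cos²(25°) = 13.23 · 0.8214 = 10.87 mW/cm².
I₄ = I₃ · cos²(74°) = 10.87 · 0.07598 = 0.8258 mW/cm².

I ≈ 0.826 mW/cm²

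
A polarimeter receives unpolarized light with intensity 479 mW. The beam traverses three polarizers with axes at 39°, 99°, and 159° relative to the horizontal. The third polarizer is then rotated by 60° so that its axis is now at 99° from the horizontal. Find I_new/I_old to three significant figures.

Before rotation:
Unpolarized light through the first polarizer → I₁ = ½ I₀, now polarized at 39°.
I₂ = I₁ cos²(99° − 39°) = 0.5 I₀ · cos²(60°) = 0.125 I₀.
I₃ = I₂ cos²(159° − 99°) = 0.125 I₀ · cos²(60°) = 0.03125 I₀.
After rotation:
Unpolarized light through the first polarizer → I₁ = ½ I₀, now polarized at 39°.
I₂ = I₁ cos²(99° − 39°) = 0.5 I₀ · cos²(60°) = 0.125 I₀.
I₃ = I₂ cos²(99° − 99°) = 0.125 I₀ · cos²(0°) = 0.125 I₀.
Ratio = 0.125 / 0.03125 = 4.

I_new/I_old ≈ 4.00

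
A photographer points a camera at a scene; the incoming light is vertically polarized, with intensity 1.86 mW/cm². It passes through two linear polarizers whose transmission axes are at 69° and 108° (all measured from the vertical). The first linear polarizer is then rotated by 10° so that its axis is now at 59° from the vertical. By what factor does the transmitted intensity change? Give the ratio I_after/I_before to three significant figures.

I_new/I_old ≈ 1.47

Before rotation:
I₁ = I₀ cos²(69° − 0°) = I₀ cos²(69°) = 0.1284 I₀.
I₂ = I₁ cos²(108° − 69°) = 0.1284 I₀ · cos²(39°) = 0.07756 I₀.
After rotation:
I₁ = I₀ cos²(59° − 0°) = I₀ cos²(59°) = 0.2653 I₀.
I₂ = I₁ cos²(108° − 59°) = 0.2653 I₀ · cos²(49°) = 0.1142 I₀.
Ratio = 0.1142 / 0.07756 = 1.472.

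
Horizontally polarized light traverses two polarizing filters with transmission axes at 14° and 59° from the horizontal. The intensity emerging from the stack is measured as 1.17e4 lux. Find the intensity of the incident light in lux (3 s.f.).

By Malus's law, I₁ = I₀ cos²(14° − 0°) = I₀ cos²(14°) = 0.9415 I₀.
I₂ = I₁ cos²(59° − 14°) = 0.9415 I₀ · cos²(45°) = 0.4707 I₀.
So 1.17e4 lux = 0.4707 I₀, giving I₀ = 1.17e4/0.4707 = 2.485e+04 lux.

I₀ ≈ 2.49e4 lux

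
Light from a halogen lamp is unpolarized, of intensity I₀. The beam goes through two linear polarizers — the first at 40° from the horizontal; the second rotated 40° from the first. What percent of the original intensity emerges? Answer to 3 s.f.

≈ 29.3%

Unpolarized light through the first polarizer → I₁ = ½ I₀, now polarized at 40°.
I₂ = I₁ cos²(40°) = 0.5 · 0.5868 I₀ = 0.2934 I₀.
That is 29.34% of the incident intensity.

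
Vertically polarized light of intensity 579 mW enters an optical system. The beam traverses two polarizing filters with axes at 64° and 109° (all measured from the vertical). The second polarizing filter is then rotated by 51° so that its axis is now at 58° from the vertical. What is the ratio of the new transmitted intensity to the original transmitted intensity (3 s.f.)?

Before rotation:
I₁ = I₀ cos²(64° − 0°) = I₀ cos²(64°) = 0.1922 I₀.
I₂ = I₁ cos²(109° − 64°) = 0.1922 I₀ · cos²(45°) = 0.09608 I₀.
After rotation:
I₁ = I₀ cos²(64° − 0°) = I₀ cos²(64°) = 0.1922 I₀.
I₂ = I₁ cos²(58° − 64°) = 0.1922 I₀ · cos²(6°) = 0.1901 I₀.
Ratio = 0.1901 / 0.09608 = 1.978.

I_new/I_old ≈ 1.98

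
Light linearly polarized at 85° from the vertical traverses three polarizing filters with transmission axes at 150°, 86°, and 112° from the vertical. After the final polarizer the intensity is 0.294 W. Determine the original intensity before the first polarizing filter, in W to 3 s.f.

By Malus's law, I₁ = I₀ cos²(150° − 85°) = I₀ cos²(65°) = 0.1786 I₀.
I₂ = I₁ cos²(86° − 150°) = 0.1786 I₀ · cos²(64°) = 0.03432 I₀.
I₃ = I₂ cos²(112° − 86°) = 0.03432 I₀ · cos²(26°) = 0.02773 I₀.
So 0.294 W = 0.02773 I₀, giving I₀ = 0.294/0.02773 = 10.6 W.

I₀ ≈ 10.6 W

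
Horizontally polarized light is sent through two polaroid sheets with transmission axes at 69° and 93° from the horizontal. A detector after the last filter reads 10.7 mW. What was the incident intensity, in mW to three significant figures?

I₁ = I₀ cos²(69° − 0°) = I₀ cos²(69°) = 0.1284 I₀.
I₂ = I₁ cos²(93° − 69°) = 0.1284 I₀ · cos²(24°) = 0.1072 I₀.
So 10.7 mW = 0.1072 I₀, giving I₀ = 10.7/0.1072 = 99.83 mW.

I₀ ≈ 99.8 mW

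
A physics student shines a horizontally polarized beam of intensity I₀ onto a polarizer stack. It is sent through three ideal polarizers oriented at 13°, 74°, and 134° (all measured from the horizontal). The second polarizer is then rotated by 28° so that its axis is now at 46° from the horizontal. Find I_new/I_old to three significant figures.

I_new/I_old ≈ 0.0146

Before rotation:
I₁ = I₀ cos²(13° − 0°) = I₀ cos²(13°) = 0.9494 I₀.
I₂ = I₁ cos²(74° − 13°) = 0.9494 I₀ · cos²(61°) = 0.2231 I₀.
I₃ = I₂ cos²(134° − 74°) = 0.2231 I₀ · cos²(60°) = 0.05579 I₀.
After rotation:
I₁ = I₀ cos²(13° − 0°) = I₀ cos²(13°) = 0.9494 I₀.
I₂ = I₁ cos²(46° − 13°) = 0.9494 I₀ · cos²(33°) = 0.6678 I₀.
I₃ = I₂ cos²(134° − 46°) = 0.6678 I₀ · cos²(88°) = 0.0008133 I₀.
Ratio = 0.0008133 / 0.05579 = 0.01458.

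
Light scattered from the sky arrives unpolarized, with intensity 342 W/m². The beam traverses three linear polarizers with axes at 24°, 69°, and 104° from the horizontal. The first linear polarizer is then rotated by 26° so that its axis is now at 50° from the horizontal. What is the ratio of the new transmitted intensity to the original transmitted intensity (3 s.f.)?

Before rotation:
Unpolarized light through the first polarizer → I₁ = ½ I₀, now polarized at 24°.
I₂ = I₁ cos²(69° − 24°) = 0.5 I₀ · cos²(45°) = 0.25 I₀.
I₃ = I₂ cos²(104° − 69°) = 0.25 I₀ · cos²(35°) = 0.1678 I₀.
After rotation:
Unpolarized light through the first polarizer → I₁ = ½ I₀, now polarized at 50°.
I₂ = I₁ cos²(69° − 50°) = 0.5 I₀ · cos²(19°) = 0.447 I₀.
I₃ = I₂ cos²(104° − 69°) = 0.447 I₀ · cos²(35°) = 0.2999 I₀.
Ratio = 0.2999 / 0.1678 = 1.788.

I_new/I_old ≈ 1.79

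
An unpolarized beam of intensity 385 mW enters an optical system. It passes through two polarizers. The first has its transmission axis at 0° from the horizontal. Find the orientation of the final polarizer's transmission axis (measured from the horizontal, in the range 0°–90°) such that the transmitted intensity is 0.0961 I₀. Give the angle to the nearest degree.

θ ≈ 64°

Unpolarized light through the first polarizer → I₁ = ½ I₀, now polarized at 0°.
Need I₂/I₀ = 0.0961, so cos²(θ − 0°) = 0.0961 / 0.5 = 0.1922.
θ − 0° = arccos(√0.1922) = 64.0°, giving θ ≈ 0 + 64.0 = 64.0°.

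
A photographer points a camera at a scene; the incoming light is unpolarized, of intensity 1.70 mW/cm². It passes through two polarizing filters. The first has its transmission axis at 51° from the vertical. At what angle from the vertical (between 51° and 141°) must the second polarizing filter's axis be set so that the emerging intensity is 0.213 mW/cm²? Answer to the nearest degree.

Unpolarized light through the first polarizer → I₁ = ½ I₀, now polarized at 51°.
Target fraction: 0.213 / 1.70 mW/cm² = 0.1253 of I₀.
Need I₂/I₀ = 0.1253, so cos²(θ − 51°) = 0.1253 / 0.5 = 0.2506.
θ − 51° = arccos(√0.2506) = 60.0°, giving θ ≈ 51 + 60.0 = 111.0°.

θ ≈ 111°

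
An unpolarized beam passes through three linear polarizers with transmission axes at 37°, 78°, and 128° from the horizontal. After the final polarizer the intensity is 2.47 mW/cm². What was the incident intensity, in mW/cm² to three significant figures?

Unpolarized light through the first polarizer → I₁ = ½ I₀, now polarized at 37°.
I₂ = I₁ cos²(78° − 37°) = 0.5 I₀ · cos²(41°) = 0.2848 I₀.
I₃ = I₂ cos²(128° − 78°) = 0.2848 I₀ · cos²(50°) = 0.1177 I₀.
So 2.47 mW/cm² = 0.1177 I₀, giving I₀ = 2.47/0.1177 = 20.99 mW/cm².

I₀ ≈ 21.0 mW/cm²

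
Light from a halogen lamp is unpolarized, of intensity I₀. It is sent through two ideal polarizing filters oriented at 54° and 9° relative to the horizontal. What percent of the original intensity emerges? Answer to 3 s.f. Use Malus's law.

Unpolarized light through the first polarizer → I₁ = ½ I₀, now polarized at 54°.
I₂ = I₁ cos²(9° − 54°) = 0.5 I₀ · cos²(45°) = 0.25 I₀.
That is 25% of the incident intensity.

≈ 25.0%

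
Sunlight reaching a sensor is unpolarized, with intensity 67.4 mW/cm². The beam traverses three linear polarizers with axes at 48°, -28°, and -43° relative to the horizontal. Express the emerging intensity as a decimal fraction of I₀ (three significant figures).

Unpolarized light through the first polarizer → I₁ = 67.4 mW/cm²/2 = 33.7 mW/cm², polarized at 48°.
I₂ = I₁ · cos²(76°) = 33.7 · 0.05853 = 1.972 mW/cm².
I₃ = I₂ · cos²(15°) = 1.972 · 0.933 = 1.84 mW/cm².
Transmitted fraction = 0.0273.

I/I₀ ≈ 0.0273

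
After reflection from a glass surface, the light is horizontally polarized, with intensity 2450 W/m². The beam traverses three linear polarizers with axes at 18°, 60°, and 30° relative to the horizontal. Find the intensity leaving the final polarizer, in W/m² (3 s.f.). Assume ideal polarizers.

I ≈ 918 W/m²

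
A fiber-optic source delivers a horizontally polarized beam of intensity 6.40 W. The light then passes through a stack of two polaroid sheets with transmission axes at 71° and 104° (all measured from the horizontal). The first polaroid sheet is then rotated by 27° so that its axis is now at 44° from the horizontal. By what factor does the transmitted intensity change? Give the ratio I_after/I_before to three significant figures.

I_new/I_old ≈ 1.74

Before rotation:
I₁ = I₀ cos²(71° − 0°) = I₀ cos²(71°) = 0.106 I₀.
I₂ = I₁ cos²(104° − 71°) = 0.106 I₀ · cos²(33°) = 0.07455 I₀.
After rotation:
I₁ = I₀ cos²(44° − 0°) = I₀ cos²(44°) = 0.5174 I₀.
I₂ = I₁ cos²(104° − 44°) = 0.5174 I₀ · cos²(60°) = 0.1294 I₀.
Ratio = 0.1294 / 0.07455 = 1.735.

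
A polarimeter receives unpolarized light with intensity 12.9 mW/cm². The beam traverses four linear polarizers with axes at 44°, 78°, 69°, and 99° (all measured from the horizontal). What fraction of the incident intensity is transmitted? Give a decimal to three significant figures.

Unpolarized light through the first polarizer → I₁ = 12.9 mW/cm²/2 = 6.45 mW/cm², polarized at 44°.
I₂ = I₁ · cos²(34°) = 6.45 · 0.6873 = 4.433 mW/cm².
I₃ = I₂ · cos²(9°) = 4.433 · 0.9755 = 4.325 mW/cm².
I₄ = I₃ · cos²(30°) = 4.325 · 0.75 = 3.243 mW/cm².
Transmitted fraction = 0.2514.

I/I₀ ≈ 0.251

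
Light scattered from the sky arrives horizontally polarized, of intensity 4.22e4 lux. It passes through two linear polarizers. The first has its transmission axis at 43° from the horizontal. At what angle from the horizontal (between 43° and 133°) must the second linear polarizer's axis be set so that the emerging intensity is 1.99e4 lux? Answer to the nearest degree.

θ ≈ 63°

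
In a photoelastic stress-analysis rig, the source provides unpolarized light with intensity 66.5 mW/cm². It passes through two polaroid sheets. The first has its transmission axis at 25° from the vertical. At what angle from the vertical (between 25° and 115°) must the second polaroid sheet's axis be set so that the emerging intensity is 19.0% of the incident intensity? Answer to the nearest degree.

θ ≈ 77°

Unpolarized light through the first polarizer → I₁ = ½ I₀, now polarized at 25°.
Need I₂/I₀ = 0.19, so cos²(θ − 25°) = 0.19 / 0.5 = 0.38.
θ − 25° = arccos(√0.38) = 51.9°, giving θ ≈ 25 + 51.9 = 76.9°.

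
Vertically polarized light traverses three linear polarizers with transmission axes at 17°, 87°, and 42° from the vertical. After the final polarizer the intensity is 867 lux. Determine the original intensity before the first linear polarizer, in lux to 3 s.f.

I₀ ≈ 1.62e4 lux

I₁ = I₀ cos²(17° − 0°) = I₀ cos²(17°) = 0.9145 I₀.
I₂ = I₁ cos²(87° − 17°) = 0.9145 I₀ · cos²(70°) = 0.107 I₀.
I₃ = I₂ cos²(42° − 87°) = 0.107 I₀ · cos²(45°) = 0.05349 I₀.
So 867 lux = 0.05349 I₀, giving I₀ = 867/0.05349 = 1.621e+04 lux.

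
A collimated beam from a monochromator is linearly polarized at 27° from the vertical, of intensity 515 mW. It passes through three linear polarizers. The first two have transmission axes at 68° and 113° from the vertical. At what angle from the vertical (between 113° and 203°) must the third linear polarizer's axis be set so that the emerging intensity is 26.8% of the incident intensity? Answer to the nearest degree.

θ ≈ 127°

I₁ = I₀ cos²(68° − 27°) = I₀ cos²(41°) = 0.5696 I₀.
I₂ = I₁ cos²(113° − 68°) = 0.5696 I₀ · cos²(45°) = 0.2848 I₀.
Need I₃/I₀ = 0.268, so cos²(θ − 113°) = 0.268 / 0.2848 = 0.941.
θ − 113° = arccos(√0.941) = 14.1°, giving θ ≈ 113 + 14.1 = 127.1°.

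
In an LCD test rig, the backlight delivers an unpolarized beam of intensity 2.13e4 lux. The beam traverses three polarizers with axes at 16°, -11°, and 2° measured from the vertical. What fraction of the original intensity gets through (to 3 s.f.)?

Unpolarized light through the first polarizer → I₁ = 2.13e4 lux/2 = 1.065e+04 lux, polarized at 16°.
I₂ = I₁ · cos²(27°) = 1.065e+04 · 0.7939 = 8455 lux.
I₃ = I₂ · cos²(13°) = 8455 · 0.9494 = 8027 lux.
Transmitted fraction = 0.3769.

I/I₀ ≈ 0.377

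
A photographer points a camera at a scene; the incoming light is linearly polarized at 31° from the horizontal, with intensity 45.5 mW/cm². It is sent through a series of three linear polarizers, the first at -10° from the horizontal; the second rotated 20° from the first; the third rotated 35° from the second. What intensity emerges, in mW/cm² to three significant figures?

I₁ = 45.5 mW/cm² · cos²(41°) = 25.92 mW/cm².
I₂ = I₁ · cos²(20°) = 25.92 · 0.883 = 22.88 mW/cm².
I₃ = I₂ · cos²(35°) = 22.88 · 0.671 = 15.36 mW/cm².

I ≈ 15.4 mW/cm²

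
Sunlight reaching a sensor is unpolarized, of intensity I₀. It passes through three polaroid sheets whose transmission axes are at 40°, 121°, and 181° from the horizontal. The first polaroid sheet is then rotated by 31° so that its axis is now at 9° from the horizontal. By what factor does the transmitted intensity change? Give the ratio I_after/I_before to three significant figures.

Before rotation:
Unpolarized light through the first polarizer → I₁ = ½ I₀, now polarized at 40°.
I₂ = I₁ cos²(121° − 40°) = 0.5 I₀ · cos²(81°) = 0.01224 I₀.
I₃ = I₂ cos²(181° − 121°) = 0.01224 I₀ · cos²(60°) = 0.003059 I₀.
After rotation:
Unpolarized light through the first polarizer → I₁ = ½ I₀, now polarized at 9°.
Angle between axes 1 and 2: 68°. I₂ = 0.5 I₀ · cos²(68°) = 0.07017 I₀.
I₃ = I₂ cos²(181° − 121°) = 0.07017 I₀ · cos²(60°) = 0.01754 I₀.
Ratio = 0.01754 / 0.003059 = 5.734.

I_new/I_old ≈ 5.73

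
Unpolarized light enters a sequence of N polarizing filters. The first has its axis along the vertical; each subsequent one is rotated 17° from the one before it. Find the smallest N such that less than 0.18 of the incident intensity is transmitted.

N = 13

First polarizer halves the unpolarized light: factor 1/2.
Each further stage multiplies by cos²(17°) = 0.9145.
After N polarizers: T = 0.5·0.9145^(N−1). Require T < 0.18 ⇒ N−1 > ln(0.18/0.5)/ln(0.9145) = 11.43, so N−1 ≥ 12 and N = 13.
Check: N=13 gives T = 0.1711 < 0.18; N=12 gives T = 0.1871.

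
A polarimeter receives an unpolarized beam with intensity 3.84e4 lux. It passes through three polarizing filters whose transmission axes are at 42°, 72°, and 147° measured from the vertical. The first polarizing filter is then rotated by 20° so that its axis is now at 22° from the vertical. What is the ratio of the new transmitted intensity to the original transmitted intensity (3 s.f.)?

Before rotation:
Unpolarized light through the first polarizer → I₁ = ½ I₀, now polarized at 42°.
I₂ = I₁ cos²(72° − 42°) = 0.5 I₀ · cos²(30°) = 0.375 I₀.
I₃ = I₂ cos²(147° − 72°) = 0.375 I₀ · cos²(75°) = 0.02512 I₀.
After rotation:
Unpolarized light through the first polarizer → I₁ = ½ I₀, now polarized at 22°.
I₂ = I₁ cos²(72° − 22°) = 0.5 I₀ · cos²(50°) = 0.2066 I₀.
I₃ = I₂ cos²(147° − 72°) = 0.2066 I₀ · cos²(75°) = 0.01384 I₀.
Ratio = 0.01384 / 0.02512 = 0.5509.

I_new/I_old ≈ 0.551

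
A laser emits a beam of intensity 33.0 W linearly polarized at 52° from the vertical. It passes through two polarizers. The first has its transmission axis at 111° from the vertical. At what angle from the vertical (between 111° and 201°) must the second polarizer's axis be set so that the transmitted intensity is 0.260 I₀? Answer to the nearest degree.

By Malus's law, I₁ = I₀ cos²(111° − 52°) = I₀ cos²(59°) = 0.2653 I₀.
Need I₂/I₀ = 0.26, so cos²(θ − 111°) = 0.26 / 0.2653 = 0.9802.
θ − 111° = arccos(√0.9802) = 8.1°, giving θ ≈ 111 + 8.1 = 119.1°.

θ ≈ 119°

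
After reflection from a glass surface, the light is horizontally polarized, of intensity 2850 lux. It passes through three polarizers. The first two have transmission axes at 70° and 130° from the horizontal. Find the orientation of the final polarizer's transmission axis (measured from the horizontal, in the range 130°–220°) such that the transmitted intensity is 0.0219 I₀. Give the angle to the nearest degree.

I₁ = I₀ cos²(70° − 0°) = I₀ cos²(70°) = 0.117 I₀.
I₂ = I₁ cos²(130° − 70°) = 0.117 I₀ · cos²(60°) = 0.02924 I₀.
Need I₃/I₀ = 0.0219, so cos²(θ − 130°) = 0.0219 / 0.02924 = 0.7489.
θ − 130° = arccos(√0.7489) = 30.1°, giving θ ≈ 130 + 30.1 = 160.1°.

θ ≈ 160°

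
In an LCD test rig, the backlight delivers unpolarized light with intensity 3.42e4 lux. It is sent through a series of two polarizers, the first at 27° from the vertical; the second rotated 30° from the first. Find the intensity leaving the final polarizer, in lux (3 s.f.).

I ≈ 1.28e4 lux

Unpolarized light through the first polarizer → I₁ = 3.42e4 lux/2 = 1.71e+04 lux, polarized at 27°.
I₂ = I₁ · cos²(30°) = 1.71e+04 · 0.75 = 1.283e+04 lux.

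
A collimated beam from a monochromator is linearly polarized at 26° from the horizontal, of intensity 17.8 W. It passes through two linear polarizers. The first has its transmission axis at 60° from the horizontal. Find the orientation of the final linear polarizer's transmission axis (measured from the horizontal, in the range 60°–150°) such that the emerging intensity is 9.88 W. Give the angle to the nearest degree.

I₁ = I₀ cos²(60° − 26°) = I₀ cos²(34°) = 0.6873 I₀.
Target fraction: 9.88 / 17.8 W = 0.5551 of I₀.
Need I₂/I₀ = 0.5551, so cos²(θ − 60°) = 0.5551 / 0.6873 = 0.8076.
θ − 60° = arccos(√0.8076) = 26.0°, giving θ ≈ 60 + 26.0 = 86.0°.

θ ≈ 86°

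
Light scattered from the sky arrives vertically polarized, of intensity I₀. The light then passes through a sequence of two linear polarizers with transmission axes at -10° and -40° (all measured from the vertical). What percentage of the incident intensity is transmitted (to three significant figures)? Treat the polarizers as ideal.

I₁ = I₀ cos²(-10° − 0°) = I₀ cos²(10°) = 0.9698 I₀.
I₂ = I₁ cos²(-40° + 10°) = 0.9698 I₀ · cos²(30°) = 0.7274 I₀.
That is 72.74% of the incident intensity.

≈ 72.7%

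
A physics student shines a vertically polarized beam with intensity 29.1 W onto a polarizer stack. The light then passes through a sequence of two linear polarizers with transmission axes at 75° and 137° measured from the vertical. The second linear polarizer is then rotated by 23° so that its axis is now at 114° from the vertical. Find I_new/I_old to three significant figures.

I_new/I_old ≈ 2.74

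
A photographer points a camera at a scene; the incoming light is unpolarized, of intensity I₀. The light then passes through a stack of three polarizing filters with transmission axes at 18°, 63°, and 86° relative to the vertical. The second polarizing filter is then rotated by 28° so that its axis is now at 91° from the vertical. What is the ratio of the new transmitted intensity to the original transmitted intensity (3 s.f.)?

I_new/I_old ≈ 0.200

Before rotation:
Unpolarized light through the first polarizer → I₁ = ½ I₀, now polarized at 18°.
I₂ = I₁ cos²(63° − 18°) = 0.5 I₀ · cos²(45°) = 0.25 I₀.
I₃ = I₂ cos²(86° − 63°) = 0.25 I₀ · cos²(23°) = 0.2118 I₀.
After rotation:
Unpolarized light through the first polarizer → I₁ = ½ I₀, now polarized at 18°.
I₂ = I₁ cos²(91° − 18°) = 0.5 I₀ · cos²(73°) = 0.04274 I₀.
I₃ = I₂ cos²(86° − 91°) = 0.04274 I₀ · cos²(5°) = 0.04242 I₀.
Ratio = 0.04242 / 0.2118 = 0.2002.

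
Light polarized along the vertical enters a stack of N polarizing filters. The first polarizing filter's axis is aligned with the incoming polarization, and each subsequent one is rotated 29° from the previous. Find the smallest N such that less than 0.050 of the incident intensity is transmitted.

First polarizer is aligned with the polarization: full transmission.
Each further stage multiplies by cos²(29°) = 0.765.
After N polarizers: T = 0.765^(N−1). Require T < 0.050 ⇒ N−1 > ln(0.050)/ln(0.765) = 11.18, so N−1 ≥ 12 and N = 13.
Check: N=13 gives T = 0.04015 < 0.050; N=12 gives T = 0.05248.

N = 13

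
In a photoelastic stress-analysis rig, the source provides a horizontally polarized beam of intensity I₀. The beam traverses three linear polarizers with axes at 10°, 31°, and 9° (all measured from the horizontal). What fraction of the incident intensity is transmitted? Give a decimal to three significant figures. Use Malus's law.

≈ 0.727 I₀

By Malus's law, I₁ = I₀ cos²(10° − 0°) = I₀ cos²(10°) = 0.9698 I₀.
I₂ = I₁ cos²(31° − 10°) = 0.9698 I₀ · cos²(21°) = 0.8453 I₀.
I₃ = I₂ cos²(9° − 31°) = 0.8453 I₀ · cos²(22°) = 0.7267 I₀.
Transmitted fraction = 0.7267.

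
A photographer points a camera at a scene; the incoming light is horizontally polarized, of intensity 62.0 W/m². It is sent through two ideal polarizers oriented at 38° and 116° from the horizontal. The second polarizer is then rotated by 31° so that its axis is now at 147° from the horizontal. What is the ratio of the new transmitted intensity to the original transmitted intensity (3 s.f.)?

Before rotation:
I₁ = I₀ cos²(38° − 0°) = I₀ cos²(38°) = 0.621 I₀.
I₂ = I₁ cos²(116° − 38°) = 0.621 I₀ · cos²(78°) = 0.02684 I₀.
After rotation:
I₁ = I₀ cos²(38° − 0°) = I₀ cos²(38°) = 0.621 I₀.
Angle between axes 1 and 2: 71°. I₂ = 0.621 I₀ · cos²(71°) = 0.06582 I₀.
Ratio = 0.06582 / 0.02684 = 2.452.

I_new/I_old ≈ 2.45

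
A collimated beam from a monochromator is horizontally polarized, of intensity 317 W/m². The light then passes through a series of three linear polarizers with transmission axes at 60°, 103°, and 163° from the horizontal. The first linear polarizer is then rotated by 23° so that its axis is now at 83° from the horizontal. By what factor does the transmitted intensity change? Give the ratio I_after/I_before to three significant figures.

Before rotation:
I₁ = I₀ cos²(60° − 0°) = I₀ cos²(60°) = 0.25 I₀.
I₂ = I₁ cos²(103° − 60°) = 0.25 I₀ · cos²(43°) = 0.1337 I₀.
I₃ = I₂ cos²(163° − 103°) = 0.1337 I₀ · cos²(60°) = 0.03343 I₀.
After rotation:
I₁ = I₀ cos²(83° − 0°) = I₀ cos²(83°) = 0.01485 I₀.
I₂ = I₁ cos²(103° − 83°) = 0.01485 I₀ · cos²(20°) = 0.01311 I₀.
I₃ = I₂ cos²(163° − 103°) = 0.01311 I₀ · cos²(60°) = 0.003279 I₀.
Ratio = 0.003279 / 0.03343 = 0.09808.

I_new/I_old ≈ 0.0981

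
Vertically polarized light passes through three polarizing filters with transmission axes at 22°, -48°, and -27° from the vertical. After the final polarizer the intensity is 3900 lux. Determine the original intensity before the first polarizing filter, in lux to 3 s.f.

I₀ ≈ 4.45e4 lux

By Malus's law, I₁ = I₀ cos²(22° − 0°) = I₀ cos²(22°) = 0.8597 I₀.
I₂ = I₁ cos²(-48° − 22°) = 0.8597 I₀ · cos²(70°) = 0.1006 I₀.
I₃ = I₂ cos²(-27° + 48°) = 0.1006 I₀ · cos²(21°) = 0.08765 I₀.
So 3900 lux = 0.08765 I₀, giving I₀ = 3900/0.08765 = 4.45e+04 lux.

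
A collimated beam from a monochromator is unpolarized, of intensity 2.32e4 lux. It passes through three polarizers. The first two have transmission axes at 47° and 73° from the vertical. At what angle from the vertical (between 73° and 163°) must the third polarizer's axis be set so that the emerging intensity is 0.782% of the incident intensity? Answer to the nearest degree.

θ ≈ 155°

Unpolarized light through the first polarizer → I₁ = ½ I₀, now polarized at 47°.
I₂ = I₁ cos²(73° − 47°) = 0.5 I₀ · cos²(26°) = 0.4039 I₀.
Need I₃/I₀ = 0.00782, so cos²(θ − 73°) = 0.00782 / 0.4039 = 0.01936.
θ − 73° = arccos(√0.01936) = 82.0°, giving θ ≈ 73 + 82.0 = 155.0°.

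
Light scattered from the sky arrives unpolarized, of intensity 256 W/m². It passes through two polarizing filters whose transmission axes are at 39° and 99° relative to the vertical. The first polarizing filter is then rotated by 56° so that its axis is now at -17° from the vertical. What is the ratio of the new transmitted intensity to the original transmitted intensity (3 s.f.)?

Before rotation:
Unpolarized light through the first polarizer → I₁ = ½ I₀, now polarized at 39°.
I₂ = I₁ cos²(99° − 39°) = 0.5 I₀ · cos²(60°) = 0.125 I₀.
After rotation:
Unpolarized light through the first polarizer → I₁ = ½ I₀, now polarized at -17°.
Angle between axes 1 and 2: 64°. I₂ = 0.5 I₀ · cos²(64°) = 0.09608 I₀.
Ratio = 0.09608 / 0.125 = 0.7687.

I_new/I_old ≈ 0.769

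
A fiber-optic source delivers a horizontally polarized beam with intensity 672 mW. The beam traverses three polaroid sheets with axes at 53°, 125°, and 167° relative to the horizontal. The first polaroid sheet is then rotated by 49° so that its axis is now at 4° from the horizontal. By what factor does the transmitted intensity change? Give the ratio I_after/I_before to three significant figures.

I_new/I_old ≈ 7.63

Before rotation:
I₁ = I₀ cos²(53° − 0°) = I₀ cos²(53°) = 0.3622 I₀.
I₂ = I₁ cos²(125° − 53°) = 0.3622 I₀ · cos²(72°) = 0.03459 I₀.
I₃ = I₂ cos²(167° − 125°) = 0.03459 I₀ · cos²(42°) = 0.0191 I₀.
After rotation:
I₁ = I₀ cos²(4° − 0°) = I₀ cos²(4°) = 0.9951 I₀.
Angle between axes 1 and 2: 59°. I₂ = 0.9951 I₀ · cos²(59°) = 0.264 I₀.
I₃ = I₂ cos²(167° − 125°) = 0.264 I₀ · cos²(42°) = 0.1458 I₀.
Ratio = 0.1458 / 0.0191 = 7.633.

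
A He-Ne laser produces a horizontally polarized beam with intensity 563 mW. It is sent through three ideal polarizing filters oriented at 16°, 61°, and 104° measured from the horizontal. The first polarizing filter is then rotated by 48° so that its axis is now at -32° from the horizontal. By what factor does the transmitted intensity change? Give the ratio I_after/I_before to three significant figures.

I_new/I_old ≈ 0.00426

Before rotation:
I₁ = I₀ cos²(16° − 0°) = I₀ cos²(16°) = 0.924 I₀.
I₂ = I₁ cos²(61° − 16°) = 0.924 I₀ · cos²(45°) = 0.462 I₀.
I₃ = I₂ cos²(104° − 61°) = 0.462 I₀ · cos²(43°) = 0.2471 I₀.
After rotation:
I₁ = I₀ cos²(-32° − 0°) = I₀ cos²(32°) = 0.7192 I₀.
Angle between axes 1 and 2: 87°. I₂ = 0.7192 I₀ · cos²(87°) = 0.00197 I₀.
I₃ = I₂ cos²(104° − 61°) = 0.00197 I₀ · cos²(43°) = 0.001054 I₀.
Ratio = 0.001054 / 0.2471 = 0.004264.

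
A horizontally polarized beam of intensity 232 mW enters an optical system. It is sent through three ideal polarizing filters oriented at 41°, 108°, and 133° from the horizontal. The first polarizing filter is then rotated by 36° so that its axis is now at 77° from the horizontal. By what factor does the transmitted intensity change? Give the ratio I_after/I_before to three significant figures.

I_new/I_old ≈ 0.428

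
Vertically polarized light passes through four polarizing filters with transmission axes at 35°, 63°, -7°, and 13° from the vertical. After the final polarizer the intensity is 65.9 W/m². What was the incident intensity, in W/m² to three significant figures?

I₀ ≈ 1220 W/m²

I₁ = I₀ cos²(35° − 0°) = I₀ cos²(35°) = 0.671 I₀.
I₂ = I₁ cos²(63° − 35°) = 0.671 I₀ · cos²(28°) = 0.5231 I₀.
I₃ = I₂ cos²(-7° − 63°) = 0.5231 I₀ · cos²(70°) = 0.06119 I₀.
I₄ = I₃ cos²(13° + 7°) = 0.06119 I₀ · cos²(20°) = 0.05403 I₀.
So 65.9 W/m² = 0.05403 I₀, giving I₀ = 65.9/0.05403 = 1220 W/m².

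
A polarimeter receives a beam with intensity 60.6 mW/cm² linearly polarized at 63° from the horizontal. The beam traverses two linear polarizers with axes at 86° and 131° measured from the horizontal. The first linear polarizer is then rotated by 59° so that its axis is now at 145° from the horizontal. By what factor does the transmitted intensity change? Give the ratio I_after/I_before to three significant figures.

Before rotation:
I₁ = I₀ cos²(86° − 63°) = I₀ cos²(23°) = 0.8473 I₀.
I₂ = I₁ cos²(131° − 86°) = 0.8473 I₀ · cos²(45°) = 0.4237 I₀.
After rotation:
I₁ = I₀ cos²(145° − 63°) = I₀ cos²(82°) = 0.01937 I₀.
I₂ = I₁ cos²(131° − 145°) = 0.01937 I₀ · cos²(14°) = 0.01824 I₀.
Ratio = 0.01824 / 0.4237 = 0.04304.

I_new/I_old ≈ 0.0430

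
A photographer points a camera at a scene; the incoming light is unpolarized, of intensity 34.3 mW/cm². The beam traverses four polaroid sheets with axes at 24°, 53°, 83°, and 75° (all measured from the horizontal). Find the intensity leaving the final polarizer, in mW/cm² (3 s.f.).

Unpolarized light through the first polarizer → I₁ = 34.3 mW/cm²/2 = 17.15 mW/cm², polarized at 24°.
I₂ = I₁ · cos²(29°) = 17.15 · 0.765 = 13.12 mW/cm².
I₃ = I₂ · cos²(30°) = 13.12 · 0.75 = 9.839 mW/cm².
I₄ = I₃ · cos²(8°) = 9.839 · 0.9806 = 9.649 mW/cm².

I ≈ 9.65 mW/cm²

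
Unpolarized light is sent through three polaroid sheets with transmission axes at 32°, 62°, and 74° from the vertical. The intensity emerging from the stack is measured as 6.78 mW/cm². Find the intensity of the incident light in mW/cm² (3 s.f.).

Unpolarized light through the first polarizer → I₁ = ½ I₀, now polarized at 32°.
I₂ = I₁ cos²(62° − 32°) = 0.5 I₀ · cos²(30°) = 0.375 I₀.
I₃ = I₂ cos²(74° − 62°) = 0.375 I₀ · cos²(12°) = 0.3588 I₀.
So 6.78 mW/cm² = 0.3588 I₀, giving I₀ = 6.78/0.3588 = 18.9 mW/cm².

I₀ ≈ 18.9 mW/cm²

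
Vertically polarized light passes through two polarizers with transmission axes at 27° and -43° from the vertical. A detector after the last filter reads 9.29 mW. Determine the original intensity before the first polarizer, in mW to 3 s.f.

I₁ = I₀ cos²(27° − 0°) = I₀ cos²(27°) = 0.7939 I₀.
I₂ = I₁ cos²(-43° − 27°) = 0.7939 I₀ · cos²(70°) = 0.09287 I₀.
So 9.29 mW = 0.09287 I₀, giving I₀ = 9.29/0.09287 = 100 mW.

I₀ ≈ 100 mW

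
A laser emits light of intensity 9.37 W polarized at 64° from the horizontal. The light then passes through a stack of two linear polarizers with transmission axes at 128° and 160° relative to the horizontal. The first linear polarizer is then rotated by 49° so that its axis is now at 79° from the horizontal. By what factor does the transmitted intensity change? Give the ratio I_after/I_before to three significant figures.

I_new/I_old ≈ 0.165

Before rotation:
I₁ = I₀ cos²(128° − 64°) = I₀ cos²(64°) = 0.1922 I₀.
I₂ = I₁ cos²(160° − 128°) = 0.1922 I₀ · cos²(32°) = 0.1382 I₀.
After rotation:
I₁ = I₀ cos²(79° − 64°) = I₀ cos²(15°) = 0.933 I₀.
I₂ = I₁ cos²(160° − 79°) = 0.933 I₀ · cos²(81°) = 0.02283 I₀.
Ratio = 0.02283 / 0.1382 = 0.1652.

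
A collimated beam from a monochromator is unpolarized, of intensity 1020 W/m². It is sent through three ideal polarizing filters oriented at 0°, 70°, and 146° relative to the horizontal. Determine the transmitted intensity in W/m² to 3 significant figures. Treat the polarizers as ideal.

I ≈ 3.49 W/m²

Unpolarized light through the first polarizer → I₁ = 1020 W/m²/2 = 510 W/m², polarized at 0°.
I₂ = I₁ · cos²(70°) = 510 · 0.117 = 59.66 W/m².
I₃ = I₂ · cos²(76°) = 59.66 · 0.05853 = 3.492 W/m².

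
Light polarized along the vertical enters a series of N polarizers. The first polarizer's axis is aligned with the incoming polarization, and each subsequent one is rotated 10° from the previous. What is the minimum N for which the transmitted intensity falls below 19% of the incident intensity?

N = 56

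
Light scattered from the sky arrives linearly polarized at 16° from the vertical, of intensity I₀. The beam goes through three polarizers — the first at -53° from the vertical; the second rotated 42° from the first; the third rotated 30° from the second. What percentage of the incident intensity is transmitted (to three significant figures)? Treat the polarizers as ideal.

By Malus's law, I₁ = I₀ cos²(-53° − 16°) = I₀ cos²(69°) = 0.1284 I₀.
I₂ = I₁ cos²(42°) = 0.1284 · 0.5523 I₀ = 0.07093 I₀.
I₃ = I₂ cos²(30°) = 0.07093 · 0.75 I₀ = 0.05319 I₀.
That is 5.319% of the incident intensity.

≈ 5.32%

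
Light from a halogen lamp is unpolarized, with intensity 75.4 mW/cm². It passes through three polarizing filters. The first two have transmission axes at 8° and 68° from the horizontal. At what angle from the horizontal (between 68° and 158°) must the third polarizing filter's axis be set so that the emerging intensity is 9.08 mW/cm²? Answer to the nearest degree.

Unpolarized light through the first polarizer → I₁ = ½ I₀, now polarized at 8°.
I₂ = I₁ cos²(68° − 8°) = 0.5 I₀ · cos²(60°) = 0.125 I₀.
Target fraction: 9.08 / 75.4 mW/cm² = 0.1204 of I₀.
Need I₃/I₀ = 0.1204, so cos²(θ − 68°) = 0.1204 / 0.125 = 0.9634.
θ − 68° = arccos(√0.9634) = 11.0°, giving θ ≈ 68 + 11.0 = 79.0°.

θ ≈ 79°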